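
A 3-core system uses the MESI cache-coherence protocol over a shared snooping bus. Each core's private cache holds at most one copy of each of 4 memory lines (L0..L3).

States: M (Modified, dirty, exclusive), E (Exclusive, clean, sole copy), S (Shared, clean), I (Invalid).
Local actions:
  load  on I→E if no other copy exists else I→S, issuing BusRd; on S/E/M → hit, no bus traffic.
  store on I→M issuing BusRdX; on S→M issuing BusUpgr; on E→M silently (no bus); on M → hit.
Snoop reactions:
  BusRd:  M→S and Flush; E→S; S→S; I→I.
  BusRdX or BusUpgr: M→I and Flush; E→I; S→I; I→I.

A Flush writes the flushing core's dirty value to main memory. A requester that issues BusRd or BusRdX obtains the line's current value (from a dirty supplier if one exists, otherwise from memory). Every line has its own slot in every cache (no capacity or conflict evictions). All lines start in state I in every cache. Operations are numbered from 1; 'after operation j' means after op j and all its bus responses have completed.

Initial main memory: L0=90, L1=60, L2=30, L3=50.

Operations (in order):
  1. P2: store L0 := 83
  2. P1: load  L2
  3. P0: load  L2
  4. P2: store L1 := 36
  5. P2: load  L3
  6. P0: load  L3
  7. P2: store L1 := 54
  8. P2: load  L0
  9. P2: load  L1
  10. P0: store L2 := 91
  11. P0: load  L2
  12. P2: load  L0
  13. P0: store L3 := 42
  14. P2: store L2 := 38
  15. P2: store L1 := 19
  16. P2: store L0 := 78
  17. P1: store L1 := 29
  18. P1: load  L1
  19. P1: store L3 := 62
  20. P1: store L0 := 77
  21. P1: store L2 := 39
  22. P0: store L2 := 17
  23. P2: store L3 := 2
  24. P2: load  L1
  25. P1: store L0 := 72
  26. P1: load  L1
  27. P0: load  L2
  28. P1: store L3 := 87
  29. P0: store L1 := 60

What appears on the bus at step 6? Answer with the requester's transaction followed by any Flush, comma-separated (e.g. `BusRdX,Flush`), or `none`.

[1] P2: store L0 := 83 | P0:I, P1:I, P2:M(83) | bus: BusRdX
[2] P1: load  L2 | P0:I, P1:E(30), P2:I | bus: BusRd
[3] P0: load  L2 | P0:S(30), P1:S(30), P2:I | bus: BusRd
[4] P2: store L1 := 36 | P0:I, P1:I, P2:M(36) | bus: BusRdX
[5] P2: load  L3 | P0:I, P1:I, P2:E(50) | bus: BusRd
[6] P0: load  L3 | P0:S(50), P1:I, P2:S(50) | bus: BusRd
[7] P2: store L1 := 54 | P0:I, P1:I, P2:M(54) | bus: none
[8] P2: load  L0 | P0:I, P1:I, P2:M(83) | bus: none
[9] P2: load  L1 | P0:I, P1:I, P2:M(54) | bus: none
[10] P0: store L2 := 91 | P0:M(91), P1:I, P2:I | bus: BusUpgr
[11] P0: load  L2 | P0:M(91), P1:I, P2:I | bus: none
[12] P2: load  L0 | P0:I, P1:I, P2:M(83) | bus: none
[13] P0: store L3 := 42 | P0:M(42), P1:I, P2:I | bus: BusUpgr
[14] P2: store L2 := 38 | P0:I, P1:I, P2:M(38) | bus: BusRdX,Flush
[15] P2: store L1 := 19 | P0:I, P1:I, P2:M(19) | bus: none
[16] P2: store L0 := 78 | P0:I, P1:I, P2:M(78) | bus: none
[17] P1: store L1 := 29 | P0:I, P1:M(29), P2:I | bus: BusRdX,Flush
[18] P1: load  L1 | P0:I, P1:M(29), P2:I | bus: none
[19] P1: store L3 := 62 | P0:I, P1:M(62), P2:I | bus: BusRdX,Flush
[20] P1: store L0 := 77 | P0:I, P1:M(77), P2:I | bus: BusRdX,Flush
[21] P1: store L2 := 39 | P0:I, P1:M(39), P2:I | bus: BusRdX,Flush
[22] P0: store L2 := 17 | P0:M(17), P1:I, P2:I | bus: BusRdX,Flush
[23] P2: store L3 := 2 | P0:I, P1:I, P2:M(2) | bus: BusRdX,Flush
[24] P2: load  L1 | P0:I, P1:S(29), P2:S(29) | bus: BusRd,Flush
[25] P1: store L0 := 72 | P0:I, P1:M(72), P2:I | bus: none
[26] P1: load  L1 | P0:I, P1:S(29), P2:S(29) | bus: none
[27] P0: load  L2 | P0:M(17), P1:I, P2:I | bus: none
[28] P1: store L3 := 87 | P0:I, P1:M(87), P2:I | bus: BusRdX,Flush
[29] P0: store L1 := 60 | P0:M(60), P1:I, P2:I | bus: BusRdX

bus = BusRd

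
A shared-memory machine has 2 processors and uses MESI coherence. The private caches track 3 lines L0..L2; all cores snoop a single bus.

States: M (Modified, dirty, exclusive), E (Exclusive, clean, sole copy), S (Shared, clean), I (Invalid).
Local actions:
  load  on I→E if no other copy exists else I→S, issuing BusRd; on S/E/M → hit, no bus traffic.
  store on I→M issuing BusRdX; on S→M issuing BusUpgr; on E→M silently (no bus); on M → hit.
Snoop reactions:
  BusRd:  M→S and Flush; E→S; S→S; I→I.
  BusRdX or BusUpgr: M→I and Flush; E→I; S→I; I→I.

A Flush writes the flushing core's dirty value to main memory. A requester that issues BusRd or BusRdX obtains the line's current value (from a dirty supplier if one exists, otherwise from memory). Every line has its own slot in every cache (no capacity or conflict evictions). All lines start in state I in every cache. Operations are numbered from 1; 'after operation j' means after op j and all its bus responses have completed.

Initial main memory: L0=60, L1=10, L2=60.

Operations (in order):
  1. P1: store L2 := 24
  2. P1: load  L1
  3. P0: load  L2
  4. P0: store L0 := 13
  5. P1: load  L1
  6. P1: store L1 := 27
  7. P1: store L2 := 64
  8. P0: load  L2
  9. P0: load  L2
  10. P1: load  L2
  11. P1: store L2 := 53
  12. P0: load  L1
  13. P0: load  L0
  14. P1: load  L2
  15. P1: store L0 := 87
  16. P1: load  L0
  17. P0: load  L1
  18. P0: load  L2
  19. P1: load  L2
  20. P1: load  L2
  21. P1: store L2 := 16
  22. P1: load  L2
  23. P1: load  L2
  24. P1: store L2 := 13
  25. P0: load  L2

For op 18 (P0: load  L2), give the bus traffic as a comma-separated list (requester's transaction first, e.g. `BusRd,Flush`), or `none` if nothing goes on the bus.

step 1: P1: store L2 := 24  ⟶  IM  (L2)  txn=BusRdX  M[L2]=60
step 2: P1: load  L1  ⟶  IE  (L1)  txn=BusRd  M[L1]=10
step 3: P0: load  L2  ⟶  SS  (L2)  txn=BusRd+Flush  M[L2]=24
step 4: P0: store L0 := 13  ⟶  MI  (L0)  txn=BusRdX  M[L0]=60
step 5: P1: load  L1  ⟶  IE  (L1)  txn=∅  M[L1]=10
step 6: P1: store L1 := 27  ⟶  IM  (L1)  txn=∅  M[L1]=10
step 7: P1: store L2 := 64  ⟶  IM  (L2)  txn=BusUpgr  M[L2]=24
step 8: P0: load  L2  ⟶  SS  (L2)  txn=BusRd+Flush  M[L2]=64
step 9: P0: load  L2  ⟶  SS  (L2)  txn=∅  M[L2]=64
step 10: P1: load  L2  ⟶  SS  (L2)  txn=∅  M[L2]=64
step 11: P1: store L2 := 53  ⟶  IM  (L2)  txn=BusUpgr  M[L2]=64
step 12: P0: load  L1  ⟶  SS  (L1)  txn=BusRd+Flush  M[L1]=27
step 13: P0: load  L0  ⟶  MI  (L0)  txn=∅  M[L0]=60
step 14: P1: load  L2  ⟶  IM  (L2)  txn=∅  M[L2]=64
step 15: P1: store L0 := 87  ⟶  IM  (L0)  txn=BusRdX+Flush  M[L0]=13
step 16: P1: load  L0  ⟶  IM  (L0)  txn=∅  M[L0]=13
step 17: P0: load  L1  ⟶  SS  (L1)  txn=∅  M[L1]=27
step 18: P0: load  L2  ⟶  SS  (L2)  txn=BusRd+Flush  M[L2]=53
step 19: P1: load  L2  ⟶  SS  (L2)  txn=∅  M[L2]=53
step 20: P1: load  L2  ⟶  SS  (L2)  txn=∅  M[L2]=53
step 21: P1: store L2 := 16  ⟶  IM  (L2)  txn=BusUpgr  M[L2]=53
step 22: P1: load  L2  ⟶  IM  (L2)  txn=∅  M[L2]=53
step 23: P1: load  L2  ⟶  IM  (L2)  txn=∅  M[L2]=53
step 24: P1: store L2 := 13  ⟶  IM  (L2)  txn=∅  M[L2]=53
step 25: P0: load  L2  ⟶  SS  (L2)  txn=BusRd+Flush  M[L2]=13

bus = BusRd,Flush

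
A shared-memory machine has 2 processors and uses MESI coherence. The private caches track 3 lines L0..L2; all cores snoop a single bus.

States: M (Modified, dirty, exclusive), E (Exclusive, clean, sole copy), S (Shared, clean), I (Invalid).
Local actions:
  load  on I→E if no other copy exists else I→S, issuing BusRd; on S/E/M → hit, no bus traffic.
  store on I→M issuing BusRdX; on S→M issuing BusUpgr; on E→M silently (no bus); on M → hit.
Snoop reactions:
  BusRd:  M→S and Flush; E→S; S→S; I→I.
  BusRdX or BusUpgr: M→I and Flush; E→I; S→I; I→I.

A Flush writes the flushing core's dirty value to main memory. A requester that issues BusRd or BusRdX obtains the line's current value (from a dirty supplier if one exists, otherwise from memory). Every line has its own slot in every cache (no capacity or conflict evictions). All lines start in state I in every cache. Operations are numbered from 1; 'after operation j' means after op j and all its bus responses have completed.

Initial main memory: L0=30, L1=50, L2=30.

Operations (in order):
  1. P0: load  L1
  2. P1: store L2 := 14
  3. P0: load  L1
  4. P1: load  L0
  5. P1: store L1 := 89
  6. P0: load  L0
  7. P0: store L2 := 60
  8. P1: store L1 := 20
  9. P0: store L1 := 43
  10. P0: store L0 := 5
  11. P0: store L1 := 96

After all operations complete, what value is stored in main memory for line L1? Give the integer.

1. P0: load  L1  bus=[BusRd]  L1: P0=E P1=I  mem[L1]=50
2. P1: store L2 := 14  bus=[BusRdX]  L2: P0=I P1=M  mem[L2]=30
3. P0: load  L1  bus=[-]  L1: P0=E P1=I  mem[L1]=50
4. P1: load  L0  bus=[BusRd]  L0: P0=I P1=E  mem[L0]=30
5. P1: store L1 := 89  bus=[BusRdX]  L1: P0=I P1=M  mem[L1]=50
6. P0: load  L0  bus=[BusRd]  L0: P0=S P1=S  mem[L0]=30
7. P0: store L2 := 60  bus=[BusRdX,Flush]  L2: P0=M P1=I  mem[L2]=14
8. P1: store L1 := 20  bus=[-]  L1: P0=I P1=M  mem[L1]=50
9. P0: store L1 := 43  bus=[BusRdX,Flush]  L1: P0=M P1=I  mem[L1]=20
10. P0: store L0 := 5  bus=[BusUpgr]  L0: P0=M P1=I  mem[L0]=30
11. P0: store L1 := 96  bus=[-]  L1: P0=M P1=I  mem[L1]=20

memory[L1] = 20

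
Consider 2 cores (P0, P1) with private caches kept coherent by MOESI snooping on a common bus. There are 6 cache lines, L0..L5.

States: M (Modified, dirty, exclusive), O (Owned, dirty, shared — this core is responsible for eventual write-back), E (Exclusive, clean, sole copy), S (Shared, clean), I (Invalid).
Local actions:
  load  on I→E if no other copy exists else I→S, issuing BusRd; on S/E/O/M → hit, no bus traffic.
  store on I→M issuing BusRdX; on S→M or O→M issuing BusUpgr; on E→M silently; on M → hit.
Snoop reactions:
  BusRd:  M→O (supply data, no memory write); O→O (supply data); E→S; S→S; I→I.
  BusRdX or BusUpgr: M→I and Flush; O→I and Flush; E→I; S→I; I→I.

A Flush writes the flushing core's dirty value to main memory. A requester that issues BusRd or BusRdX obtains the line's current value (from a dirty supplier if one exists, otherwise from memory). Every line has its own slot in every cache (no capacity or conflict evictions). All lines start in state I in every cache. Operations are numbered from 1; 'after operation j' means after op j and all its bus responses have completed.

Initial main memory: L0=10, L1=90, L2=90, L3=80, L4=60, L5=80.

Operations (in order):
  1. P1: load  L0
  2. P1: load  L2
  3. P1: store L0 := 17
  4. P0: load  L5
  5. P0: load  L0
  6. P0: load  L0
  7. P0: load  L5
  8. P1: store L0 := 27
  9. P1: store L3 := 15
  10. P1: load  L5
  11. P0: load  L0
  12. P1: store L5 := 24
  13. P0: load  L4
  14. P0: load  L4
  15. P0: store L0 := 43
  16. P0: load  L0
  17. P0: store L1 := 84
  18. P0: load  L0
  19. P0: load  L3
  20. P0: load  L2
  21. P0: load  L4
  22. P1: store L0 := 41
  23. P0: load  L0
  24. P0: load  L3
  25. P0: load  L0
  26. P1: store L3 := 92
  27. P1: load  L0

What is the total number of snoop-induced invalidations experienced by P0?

  op1 P1: load  L0 → I/E on L0; bus BusRd; mem=10
  op2 P1: load  L2 → I/E on L2; bus BusRd; mem=90
  op3 P1: store L0 := 17 → I/M on L0; bus (none); mem=10
  op4 P0: load  L5 → E/I on L5; bus BusRd; mem=80
  op5 P0: load  L0 → S/O on L0; bus BusRd; mem=10
  op6 P0: load  L0 → S/O on L0; bus (none); mem=10
  op7 P0: load  L5 → E/I on L5; bus (none); mem=80
  op8 P1: store L0 := 27 → I/M on L0; bus BusUpgr; mem=10
  op9 P1: store L3 := 15 → I/M on L3; bus BusRdX; mem=80
  op10 P1: load  L5 → S/S on L5; bus BusRd; mem=80
  op11 P0: load  L0 → S/O on L0; bus BusRd; mem=10
  op12 P1: store L5 := 24 → I/M on L5; bus BusUpgr; mem=80
  op13 P0: load  L4 → E/I on L4; bus BusRd; mem=60
  op14 P0: load  L4 → E/I on L4; bus (none); mem=60
  op15 P0: store L0 := 43 → M/I on L0; bus BusUpgr Flush; mem=27
  op16 P0: load  L0 → M/I on L0; bus (none); mem=27
  op17 P0: store L1 := 84 → M/I on L1; bus BusRdX; mem=90
  op18 P0: load  L0 → M/I on L0; bus (none); mem=27
  op19 P0: load  L3 → S/O on L3; bus BusRd; mem=80
  op20 P0: load  L2 → S/S on L2; bus BusRd; mem=90
  op21 P0: load  L4 → E/I on L4; bus (none); mem=60
  op22 P1: store L0 := 41 → I/M on L0; bus BusRdX Flush; mem=43
  op23 P0: load  L0 → S/O on L0; bus BusRd; mem=43
  op24 P0: load  L3 → S/O on L3; bus (none); mem=80
  op25 P0: load  L0 → S/O on L0; bus (none); mem=43
  op26 P1: store L3 := 92 → I/M on L3; bus BusUpgr; mem=80
  op27 P1: load  L0 → S/O on L0; bus (none); mem=43

invalidations = 4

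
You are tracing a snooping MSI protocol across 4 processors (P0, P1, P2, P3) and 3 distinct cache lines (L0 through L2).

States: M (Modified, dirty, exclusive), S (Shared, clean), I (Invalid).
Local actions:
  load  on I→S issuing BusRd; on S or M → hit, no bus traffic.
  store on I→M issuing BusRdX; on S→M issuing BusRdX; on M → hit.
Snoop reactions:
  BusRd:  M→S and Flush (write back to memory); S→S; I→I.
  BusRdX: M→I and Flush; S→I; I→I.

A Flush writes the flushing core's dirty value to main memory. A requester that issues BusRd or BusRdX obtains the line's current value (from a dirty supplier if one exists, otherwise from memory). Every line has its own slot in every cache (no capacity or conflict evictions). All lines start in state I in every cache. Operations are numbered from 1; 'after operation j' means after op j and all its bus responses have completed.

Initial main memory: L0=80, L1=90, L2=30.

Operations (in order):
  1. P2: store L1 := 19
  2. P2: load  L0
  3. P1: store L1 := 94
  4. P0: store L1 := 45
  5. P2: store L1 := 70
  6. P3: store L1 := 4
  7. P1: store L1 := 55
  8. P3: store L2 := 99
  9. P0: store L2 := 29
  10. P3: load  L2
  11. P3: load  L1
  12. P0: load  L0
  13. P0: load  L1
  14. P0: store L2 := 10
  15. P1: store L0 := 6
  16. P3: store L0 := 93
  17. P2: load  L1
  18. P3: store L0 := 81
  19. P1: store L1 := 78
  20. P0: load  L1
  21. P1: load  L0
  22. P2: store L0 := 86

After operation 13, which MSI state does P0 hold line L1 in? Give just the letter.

1. P2: store L1 := 19  bus=[BusRdX]  L1: P0=I P1=I P2=M P3=I  mem[L1]=90
2. P2: load  L0  bus=[BusRd]  L0: P0=I P1=I P2=S P3=I  mem[L0]=80
3. P1: store L1 := 94  bus=[BusRdX,Flush]  L1: P0=I P1=M P2=I P3=I  mem[L1]=19
4. P0: store L1 := 45  bus=[BusRdX,Flush]  L1: P0=M P1=I P2=I P3=I  mem[L1]=94
5. P2: store L1 := 70  bus=[BusRdX,Flush]  L1: P0=I P1=I P2=M P3=I  mem[L1]=45
6. P3: store L1 := 4  bus=[BusRdX,Flush]  L1: P0=I P1=I P2=I P3=M  mem[L1]=70
7. P1: store L1 := 55  bus=[BusRdX,Flush]  L1: P0=I P1=M P2=I P3=I  mem[L1]=4
8. P3: store L2 := 99  bus=[BusRdX]  L2: P0=I P1=I P2=I P3=M  mem[L2]=30
9. P0: store L2 := 29  bus=[BusRdX,Flush]  L2: P0=M P1=I P2=I P3=I  mem[L2]=99
10. P3: load  L2  bus=[BusRd,Flush]  L2: P0=S P1=I P2=I P3=S  mem[L2]=29
11. P3: load  L1  bus=[BusRd,Flush]  L1: P0=I P1=S P2=I P3=S  mem[L1]=55
12. P0: load  L0  bus=[BusRd]  L0: P0=S P1=I P2=S P3=I  mem[L0]=80
13. P0: load  L1  bus=[BusRd]  L1: P0=S P1=S P2=I P3=S  mem[L1]=55
14. P0: store L2 := 10  bus=[BusRdX]  L2: P0=M P1=I P2=I P3=I  mem[L2]=29
15. P1: store L0 := 6  bus=[BusRdX]  L0: P0=I P1=M P2=I P3=I  mem[L0]=80
16. P3: store L0 := 93  bus=[BusRdX,Flush]  L0: P0=I P1=I P2=I P3=M  mem[L0]=6
17. P2: load  L1  bus=[BusRd]  L1: P0=S P1=S P2=S P3=S  mem[L1]=55
18. P3: store L0 := 81  bus=[-]  L0: P0=I P1=I P2=I P3=M  mem[L0]=6
19. P1: store L1 := 78  bus=[BusRdX]  L1: P0=I P1=M P2=I P3=I  mem[L1]=55
20. P0: load  L1  bus=[BusRd,Flush]  L1: P0=S P1=S P2=I P3=I  mem[L1]=78
21. P1: load  L0  bus=[BusRd,Flush]  L0: P0=I P1=S P2=I P3=S  mem[L0]=81
22. P2: store L0 := 86  bus=[BusRdX]  L0: P0=I P1=I P2=M P3=I  mem[L0]=81

state = S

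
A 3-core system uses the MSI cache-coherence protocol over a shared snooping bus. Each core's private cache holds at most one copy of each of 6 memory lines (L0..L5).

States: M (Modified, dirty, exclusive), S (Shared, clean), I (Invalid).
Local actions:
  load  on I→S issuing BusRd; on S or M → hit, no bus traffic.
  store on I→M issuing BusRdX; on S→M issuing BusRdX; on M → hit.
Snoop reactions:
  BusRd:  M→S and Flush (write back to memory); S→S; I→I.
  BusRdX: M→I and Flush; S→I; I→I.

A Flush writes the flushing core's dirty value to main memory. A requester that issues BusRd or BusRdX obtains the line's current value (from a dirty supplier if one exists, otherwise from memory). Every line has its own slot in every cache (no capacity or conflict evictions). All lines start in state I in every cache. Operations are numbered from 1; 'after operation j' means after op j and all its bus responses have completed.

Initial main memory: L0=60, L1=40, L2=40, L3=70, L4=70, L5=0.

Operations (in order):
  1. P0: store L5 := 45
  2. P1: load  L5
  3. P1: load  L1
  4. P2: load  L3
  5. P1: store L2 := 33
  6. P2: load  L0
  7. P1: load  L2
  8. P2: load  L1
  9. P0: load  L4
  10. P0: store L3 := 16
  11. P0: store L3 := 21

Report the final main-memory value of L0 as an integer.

  op1 P0: store L5 := 45 → M/I/I on L5; bus BusRdX; mem=0
  op2 P1: load  L5 → S/S/I on L5; bus BusRd Flush; mem=45
  op3 P1: load  L1 → I/S/I on L1; bus BusRd; mem=40
  op4 P2: load  L3 → I/I/S on L3; bus BusRd; mem=70
  op5 P1: store L2 := 33 → I/M/I on L2; bus BusRdX; mem=40
  op6 P2: load  L0 → I/I/S on L0; bus BusRd; mem=60
  op7 P1: load  L2 → I/M/I on L2; bus (none); mem=40
  op8 P2: load  L1 → I/S/S on L1; bus BusRd; mem=40
  op9 P0: load  L4 → S/I/I on L4; bus BusRd; mem=70
  op10 P0: store L3 := 16 → M/I/I on L3; bus BusRdX; mem=70
  op11 P0: store L3 := 21 → M/I/I on L3; bus (none); mem=70

memory[L0] = 60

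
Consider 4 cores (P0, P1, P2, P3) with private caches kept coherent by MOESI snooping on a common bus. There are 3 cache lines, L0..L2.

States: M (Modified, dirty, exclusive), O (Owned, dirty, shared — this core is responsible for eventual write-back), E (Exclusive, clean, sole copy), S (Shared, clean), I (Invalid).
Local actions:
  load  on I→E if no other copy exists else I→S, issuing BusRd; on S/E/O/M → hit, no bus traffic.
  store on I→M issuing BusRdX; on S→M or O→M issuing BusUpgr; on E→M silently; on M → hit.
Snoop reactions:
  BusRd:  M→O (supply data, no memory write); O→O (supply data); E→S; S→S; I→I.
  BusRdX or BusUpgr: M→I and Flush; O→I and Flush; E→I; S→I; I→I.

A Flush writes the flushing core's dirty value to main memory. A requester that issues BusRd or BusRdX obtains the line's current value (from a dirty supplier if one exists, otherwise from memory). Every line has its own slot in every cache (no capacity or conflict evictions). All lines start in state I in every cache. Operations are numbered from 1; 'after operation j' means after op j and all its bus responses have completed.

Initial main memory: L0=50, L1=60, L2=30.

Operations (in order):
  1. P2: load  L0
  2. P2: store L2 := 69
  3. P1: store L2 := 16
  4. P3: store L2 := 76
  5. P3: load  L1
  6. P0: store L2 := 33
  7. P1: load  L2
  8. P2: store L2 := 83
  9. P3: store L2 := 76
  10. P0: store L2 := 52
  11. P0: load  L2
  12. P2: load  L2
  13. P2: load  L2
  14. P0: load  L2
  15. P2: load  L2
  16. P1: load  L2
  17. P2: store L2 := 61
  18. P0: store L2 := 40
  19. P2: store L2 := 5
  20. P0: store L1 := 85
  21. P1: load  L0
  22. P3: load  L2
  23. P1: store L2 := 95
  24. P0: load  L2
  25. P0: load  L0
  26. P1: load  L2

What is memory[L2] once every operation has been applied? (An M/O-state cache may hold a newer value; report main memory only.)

memory[L2] = 5

step 1: P2: load  L0  ⟶  IIEI  (L0)  txn=BusRd  M[L0]=50
step 2: P2: store L2 := 69  ⟶  IIMI  (L2)  txn=BusRdX  M[L2]=30
step 3: P1: store L2 := 16  ⟶  IMII  (L2)  txn=BusRdX+Flush  M[L2]=69
step 4: P3: store L2 := 76  ⟶  IIIM  (L2)  txn=BusRdX+Flush  M[L2]=16
step 5: P3: load  L1  ⟶  IIIE  (L1)  txn=BusRd  M[L1]=60
step 6: P0: store L2 := 33  ⟶  MIII  (L2)  txn=BusRdX+Flush  M[L2]=76
step 7: P1: load  L2  ⟶  OSII  (L2)  txn=BusRd  M[L2]=76
step 8: P2: store L2 := 83  ⟶  IIMI  (L2)  txn=BusRdX+Flush  M[L2]=33
step 9: P3: store L2 := 76  ⟶  IIIM  (L2)  txn=BusRdX+Flush  M[L2]=83
step 10: P0: store L2 := 52  ⟶  MIII  (L2)  txn=BusRdX+Flush  M[L2]=76
step 11: P0: load  L2  ⟶  MIII  (L2)  txn=∅  M[L2]=76
step 12: P2: load  L2  ⟶  OISI  (L2)  txn=BusRd  M[L2]=76
step 13: P2: load  L2  ⟶  OISI  (L2)  txn=∅  M[L2]=76
step 14: P0: load  L2  ⟶  OISI  (L2)  txn=∅  M[L2]=76
step 15: P2: load  L2  ⟶  OISI  (L2)  txn=∅  M[L2]=76
step 16: P1: load  L2  ⟶  OSSI  (L2)  txn=BusRd  M[L2]=76
step 17: P2: store L2 := 61  ⟶  IIMI  (L2)  txn=BusUpgr+Flush  M[L2]=52
step 18: P0: store L2 := 40  ⟶  MIII  (L2)  txn=BusRdX+Flush  M[L2]=61
step 19: P2: store L2 := 5  ⟶  IIMI  (L2)  txn=BusRdX+Flush  M[L2]=40
step 20: P0: store L1 := 85  ⟶  MIII  (L1)  txn=BusRdX  M[L1]=60
step 21: P1: load  L0  ⟶  ISSI  (L0)  txn=BusRd  M[L0]=50
step 22: P3: load  L2  ⟶  IIOS  (L2)  txn=BusRd  M[L2]=40
step 23: P1: store L2 := 95  ⟶  IMII  (L2)  txn=BusRdX+Flush  M[L2]=5
step 24: P0: load  L2  ⟶  SOII  (L2)  txn=BusRd  M[L2]=5
step 25: P0: load  L0  ⟶  SSSI  (L0)  txn=BusRd  M[L0]=50
step 26: P1: load  L2  ⟶  SOII  (L2)  txn=∅  M[L2]=5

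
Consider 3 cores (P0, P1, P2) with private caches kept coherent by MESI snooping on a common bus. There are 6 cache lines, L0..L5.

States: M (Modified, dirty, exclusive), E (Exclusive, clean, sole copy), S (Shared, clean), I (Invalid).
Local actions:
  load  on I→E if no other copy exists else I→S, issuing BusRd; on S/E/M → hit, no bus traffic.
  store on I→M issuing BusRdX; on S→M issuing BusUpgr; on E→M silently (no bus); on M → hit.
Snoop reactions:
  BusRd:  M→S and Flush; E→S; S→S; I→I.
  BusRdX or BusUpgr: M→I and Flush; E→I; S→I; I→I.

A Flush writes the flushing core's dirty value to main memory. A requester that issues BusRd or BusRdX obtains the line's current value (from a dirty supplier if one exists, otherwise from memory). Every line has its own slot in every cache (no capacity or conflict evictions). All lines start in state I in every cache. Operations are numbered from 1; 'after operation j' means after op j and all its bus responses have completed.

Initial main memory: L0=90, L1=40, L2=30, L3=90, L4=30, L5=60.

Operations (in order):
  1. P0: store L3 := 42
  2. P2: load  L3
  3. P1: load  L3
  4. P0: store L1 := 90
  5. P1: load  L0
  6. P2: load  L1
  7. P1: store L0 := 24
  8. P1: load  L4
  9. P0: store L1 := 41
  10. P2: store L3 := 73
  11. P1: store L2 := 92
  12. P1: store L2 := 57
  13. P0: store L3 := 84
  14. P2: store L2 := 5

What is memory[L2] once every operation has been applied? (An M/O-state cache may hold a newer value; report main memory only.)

memory[L2] = 57

[1] P0: store L3 := 42 | P0:M(42), P1:I, P2:I | bus: BusRdX
[2] P2: load  L3 | P0:S(42), P1:I, P2:S(42) | bus: BusRd,Flush
[3] P1: load  L3 | P0:S(42), P1:S(42), P2:S(42) | bus: BusRd
[4] P0: store L1 := 90 | P0:M(90), P1:I, P2:I | bus: BusRdX
[5] P1: load  L0 | P0:I, P1:E(90), P2:I | bus: BusRd
[6] P2: load  L1 | P0:S(90), P1:I, P2:S(90) | bus: BusRd,Flush
[7] P1: store L0 := 24 | P0:I, P1:M(24), P2:I | bus: none
[8] P1: load  L4 | P0:I, P1:E(30), P2:I | bus: BusRd
[9] P0: store L1 := 41 | P0:M(41), P1:I, P2:I | bus: BusUpgr
[10] P2: store L3 := 73 | P0:I, P1:I, P2:M(73) | bus: BusUpgr
[11] P1: store L2 := 92 | P0:I, P1:M(92), P2:I | bus: BusRdX
[12] P1: store L2 := 57 | P0:I, P1:M(57), P2:I | bus: none
[13] P0: store L3 := 84 | P0:M(84), P1:I, P2:I | bus: BusRdX,Flush
[14] P2: store L2 := 5 | P0:I, P1:I, P2:M(5) | bus: BusRdX,Flush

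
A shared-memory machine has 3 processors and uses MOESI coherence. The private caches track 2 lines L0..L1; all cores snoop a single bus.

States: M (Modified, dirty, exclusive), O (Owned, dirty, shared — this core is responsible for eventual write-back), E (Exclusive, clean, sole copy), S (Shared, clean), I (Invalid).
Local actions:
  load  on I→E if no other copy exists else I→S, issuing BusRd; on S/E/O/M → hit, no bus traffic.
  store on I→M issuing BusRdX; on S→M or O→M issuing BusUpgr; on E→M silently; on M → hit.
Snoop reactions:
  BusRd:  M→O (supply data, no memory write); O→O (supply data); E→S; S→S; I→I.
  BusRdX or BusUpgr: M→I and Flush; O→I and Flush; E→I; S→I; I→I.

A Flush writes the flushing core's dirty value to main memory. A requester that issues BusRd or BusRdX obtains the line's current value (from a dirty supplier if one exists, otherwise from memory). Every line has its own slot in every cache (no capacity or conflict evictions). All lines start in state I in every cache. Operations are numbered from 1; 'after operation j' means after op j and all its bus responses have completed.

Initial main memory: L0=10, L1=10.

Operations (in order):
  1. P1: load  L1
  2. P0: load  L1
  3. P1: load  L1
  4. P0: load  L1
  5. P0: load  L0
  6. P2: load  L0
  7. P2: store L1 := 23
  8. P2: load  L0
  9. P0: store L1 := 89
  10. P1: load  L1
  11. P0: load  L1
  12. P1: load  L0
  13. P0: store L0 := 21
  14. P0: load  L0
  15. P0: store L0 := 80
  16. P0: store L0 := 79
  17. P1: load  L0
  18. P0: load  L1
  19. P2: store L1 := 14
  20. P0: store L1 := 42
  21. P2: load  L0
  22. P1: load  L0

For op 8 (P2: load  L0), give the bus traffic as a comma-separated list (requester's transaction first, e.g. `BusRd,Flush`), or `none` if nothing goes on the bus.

[1] P1: load  L1 | P0:I, P1:E(10), P2:I | bus: BusRd
[2] P0: load  L1 | P0:S(10), P1:S(10), P2:I | bus: BusRd
[3] P1: load  L1 | P0:S(10), P1:S(10), P2:I | bus: none
[4] P0: load  L1 | P0:S(10), P1:S(10), P2:I | bus: none
[5] P0: load  L0 | P0:E(10), P1:I, P2:I | bus: BusRd
[6] P2: load  L0 | P0:S(10), P1:I, P2:S(10) | bus: BusRd
[7] P2: store L1 := 23 | P0:I, P1:I, P2:M(23) | bus: BusRdX
[8] P2: load  L0 | P0:S(10), P1:I, P2:S(10) | bus: none
[9] P0: store L1 := 89 | P0:M(89), P1:I, P2:I | bus: BusRdX,Flush
[10] P1: load  L1 | P0:O(89), P1:S(89), P2:I | bus: BusRd
[11] P0: load  L1 | P0:O(89), P1:S(89), P2:I | bus: none
[12] P1: load  L0 | P0:S(10), P1:S(10), P2:S(10) | bus: BusRd
[13] P0: store L0 := 21 | P0:M(21), P1:I, P2:I | bus: BusUpgr
[14] P0: load  L0 | P0:M(21), P1:I, P2:I | bus: none
[15] P0: store L0 := 80 | P0:M(80), P1:I, P2:I | bus: none
[16] P0: store L0 := 79 | P0:M(79), P1:I, P2:I | bus: none
[17] P1: load  L0 | P0:O(79), P1:S(79), P2:I | bus: BusRd
[18] P0: load  L1 | P0:O(89), P1:S(89), P2:I | bus: none
[19] P2: store L1 := 14 | P0:I, P1:I, P2:M(14) | bus: BusRdX,Flush
[20] P0: store L1 := 42 | P0:M(42), P1:I, P2:I | bus: BusRdX,Flush
[21] P2: load  L0 | P0:O(79), P1:S(79), P2:S(79) | bus: BusRd
[22] P1: load  L0 | P0:O(79), P1:S(79), P2:S(79) | bus: none

bus = none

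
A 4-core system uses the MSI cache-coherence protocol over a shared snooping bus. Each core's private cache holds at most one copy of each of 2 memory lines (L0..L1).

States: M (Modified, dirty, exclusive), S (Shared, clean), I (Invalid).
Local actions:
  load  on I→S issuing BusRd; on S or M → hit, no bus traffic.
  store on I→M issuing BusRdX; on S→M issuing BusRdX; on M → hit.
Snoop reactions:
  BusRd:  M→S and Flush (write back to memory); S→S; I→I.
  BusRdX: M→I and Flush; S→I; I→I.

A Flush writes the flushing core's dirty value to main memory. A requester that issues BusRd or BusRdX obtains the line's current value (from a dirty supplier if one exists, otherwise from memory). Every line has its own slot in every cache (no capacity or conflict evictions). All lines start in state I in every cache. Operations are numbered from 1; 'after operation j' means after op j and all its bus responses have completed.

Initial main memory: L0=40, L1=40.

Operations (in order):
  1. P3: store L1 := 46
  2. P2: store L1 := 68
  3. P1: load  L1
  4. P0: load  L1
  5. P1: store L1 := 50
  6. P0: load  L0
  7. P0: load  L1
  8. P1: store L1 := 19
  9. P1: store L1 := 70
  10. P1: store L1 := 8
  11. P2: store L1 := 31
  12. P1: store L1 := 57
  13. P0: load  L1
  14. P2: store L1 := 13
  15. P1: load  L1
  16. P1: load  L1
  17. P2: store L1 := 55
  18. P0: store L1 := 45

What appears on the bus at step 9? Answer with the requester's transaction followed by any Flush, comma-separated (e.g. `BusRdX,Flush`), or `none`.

  op1 P3: store L1 := 46 → I/I/I/M on L1; bus BusRdX; mem=40
  op2 P2: store L1 := 68 → I/I/M/I on L1; bus BusRdX Flush; mem=46
  op3 P1: load  L1 → I/S/S/I on L1; bus BusRd Flush; mem=68
  op4 P0: load  L1 → S/S/S/I on L1; bus BusRd; mem=68
  op5 P1: store L1 := 50 → I/M/I/I on L1; bus BusRdX; mem=68
  op6 P0: load  L0 → S/I/I/I on L0; bus BusRd; mem=40
  op7 P0: load  L1 → S/S/I/I on L1; bus BusRd Flush; mem=50
  op8 P1: store L1 := 19 → I/M/I/I on L1; bus BusRdX; mem=50
  op9 P1: store L1 := 70 → I/M/I/I on L1; bus (none); mem=50
  op10 P1: store L1 := 8 → I/M/I/I on L1; bus (none); mem=50
  op11 P2: store L1 := 31 → I/I/M/I on L1; bus BusRdX Flush; mem=8
  op12 P1: store L1 := 57 → I/M/I/I on L1; bus BusRdX Flush; mem=31
  op13 P0: load  L1 → S/S/I/I on L1; bus BusRd Flush; mem=57
  op14 P2: store L1 := 13 → I/I/M/I on L1; bus BusRdX; mem=57
  op15 P1: load  L1 → I/S/S/I on L1; bus BusRd Flush; mem=13
  op16 P1: load  L1 → I/S/S/I on L1; bus (none); mem=13
  op17 P2: store L1 := 55 → I/I/M/I on L1; bus BusRdX; mem=13
  op18 P0: store L1 := 45 → M/I/I/I on L1; bus BusRdX Flush; mem=55

bus = none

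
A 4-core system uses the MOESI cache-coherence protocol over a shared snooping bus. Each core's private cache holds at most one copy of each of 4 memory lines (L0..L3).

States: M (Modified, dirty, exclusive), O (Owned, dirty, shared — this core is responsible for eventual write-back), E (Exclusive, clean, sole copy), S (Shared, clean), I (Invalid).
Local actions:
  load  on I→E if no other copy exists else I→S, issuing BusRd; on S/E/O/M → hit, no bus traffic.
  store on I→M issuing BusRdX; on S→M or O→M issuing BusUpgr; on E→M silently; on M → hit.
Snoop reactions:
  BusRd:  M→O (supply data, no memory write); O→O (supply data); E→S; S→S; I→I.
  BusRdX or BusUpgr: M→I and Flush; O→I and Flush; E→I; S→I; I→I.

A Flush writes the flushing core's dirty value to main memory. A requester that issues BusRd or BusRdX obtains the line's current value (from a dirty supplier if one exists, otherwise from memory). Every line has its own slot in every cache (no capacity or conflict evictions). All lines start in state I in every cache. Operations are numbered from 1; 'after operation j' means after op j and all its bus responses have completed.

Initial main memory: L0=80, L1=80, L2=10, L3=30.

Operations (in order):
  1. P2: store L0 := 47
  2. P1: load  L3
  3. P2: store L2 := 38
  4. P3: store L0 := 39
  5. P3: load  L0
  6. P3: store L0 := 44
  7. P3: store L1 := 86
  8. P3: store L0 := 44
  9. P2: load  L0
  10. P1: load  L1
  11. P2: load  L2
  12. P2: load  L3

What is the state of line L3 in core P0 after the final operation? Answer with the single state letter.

state = I

[1] P2: store L0 := 47 | P0:I, P1:I, P2:M(47), P3:I | bus: BusRdX
[2] P1: load  L3 | P0:I, P1:E(30), P2:I, P3:I | bus: BusRd
[3] P2: store L2 := 38 | P0:I, P1:I, P2:M(38), P3:I | bus: BusRdX
[4] P3: store L0 := 39 | P0:I, P1:I, P2:I, P3:M(39) | bus: BusRdX,Flush
[5] P3: load  L0 | P0:I, P1:I, P2:I, P3:M(39) | bus: none
[6] P3: store L0 := 44 | P0:I, P1:I, P2:I, P3:M(44) | bus: none
[7] P3: store L1 := 86 | P0:I, P1:I, P2:I, P3:M(86) | bus: BusRdX
[8] P3: store L0 := 44 | P0:I, P1:I, P2:I, P3:M(44) | bus: none
[9] P2: load  L0 | P0:I, P1:I, P2:S(44), P3:O(44) | bus: BusRd
[10] P1: load  L1 | P0:I, P1:S(86), P2:I, P3:O(86) | bus: BusRd
[11] P2: load  L2 | P0:I, P1:I, P2:M(38), P3:I | bus: none
[12] P2: load  L3 | P0:I, P1:S(30), P2:S(30), P3:I | bus: BusRd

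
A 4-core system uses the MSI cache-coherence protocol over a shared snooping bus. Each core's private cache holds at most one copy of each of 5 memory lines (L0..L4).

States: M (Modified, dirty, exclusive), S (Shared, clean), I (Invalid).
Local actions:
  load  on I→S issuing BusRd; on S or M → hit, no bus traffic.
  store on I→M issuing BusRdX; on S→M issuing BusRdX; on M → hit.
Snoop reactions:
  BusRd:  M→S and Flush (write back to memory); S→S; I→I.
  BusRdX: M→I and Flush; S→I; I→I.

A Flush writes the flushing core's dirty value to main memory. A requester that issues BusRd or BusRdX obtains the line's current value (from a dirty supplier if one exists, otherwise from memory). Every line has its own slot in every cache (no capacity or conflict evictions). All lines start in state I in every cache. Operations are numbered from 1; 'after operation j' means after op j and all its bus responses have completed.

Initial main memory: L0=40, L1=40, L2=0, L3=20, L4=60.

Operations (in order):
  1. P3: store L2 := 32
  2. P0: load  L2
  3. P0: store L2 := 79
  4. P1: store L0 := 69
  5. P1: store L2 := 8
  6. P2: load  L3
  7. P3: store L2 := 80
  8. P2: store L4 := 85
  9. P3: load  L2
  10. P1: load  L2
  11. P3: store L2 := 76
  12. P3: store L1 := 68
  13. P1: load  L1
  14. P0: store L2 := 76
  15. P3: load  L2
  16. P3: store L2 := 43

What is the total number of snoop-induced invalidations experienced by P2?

1. P3: store L2 := 32  bus=[BusRdX]  L2: P0=I P1=I P2=I P3=M  mem[L2]=0
2. P0: load  L2  bus=[BusRd,Flush]  L2: P0=S P1=I P2=I P3=S  mem[L2]=32
3. P0: store L2 := 79  bus=[BusRdX]  L2: P0=M P1=I P2=I P3=I  mem[L2]=32
4. P1: store L0 := 69  bus=[BusRdX]  L0: P0=I P1=M P2=I P3=I  mem[L0]=40
5. P1: store L2 := 8  bus=[BusRdX,Flush]  L2: P0=I P1=M P2=I P3=I  mem[L2]=79
6. P2: load  L3  bus=[BusRd]  L3: P0=I P1=I P2=S P3=I  mem[L3]=20
7. P3: store L2 := 80  bus=[BusRdX,Flush]  L2: P0=I P1=I P2=I P3=M  mem[L2]=8
8. P2: store L4 := 85  bus=[BusRdX]  L4: P0=I P1=I P2=M P3=I  mem[L4]=60
9. P3: load  L2  bus=[-]  L2: P0=I P1=I P2=I P3=M  mem[L2]=8
10. P1: load  L2  bus=[BusRd,Flush]  L2: P0=I P1=S P2=I P3=S  mem[L2]=80
11. P3: store L2 := 76  bus=[BusRdX]  L2: P0=I P1=I P2=I P3=M  mem[L2]=80
12. P3: store L1 := 68  bus=[BusRdX]  L1: P0=I P1=I P2=I P3=M  mem[L1]=40
13. P1: load  L1  bus=[BusRd,Flush]  L1: P0=I P1=S P2=I P3=S  mem[L1]=68
14. P0: store L2 := 76  bus=[BusRdX,Flush]  L2: P0=M P1=I P2=I P3=I  mem[L2]=76
15. P3: load  L2  bus=[BusRd,Flush]  L2: P0=S P1=I P2=I P3=S  mem[L2]=76
16. P3: store L2 := 43  bus=[BusRdX]  L2: P0=I P1=I P2=I P3=M  mem[L2]=76

invalidations = 0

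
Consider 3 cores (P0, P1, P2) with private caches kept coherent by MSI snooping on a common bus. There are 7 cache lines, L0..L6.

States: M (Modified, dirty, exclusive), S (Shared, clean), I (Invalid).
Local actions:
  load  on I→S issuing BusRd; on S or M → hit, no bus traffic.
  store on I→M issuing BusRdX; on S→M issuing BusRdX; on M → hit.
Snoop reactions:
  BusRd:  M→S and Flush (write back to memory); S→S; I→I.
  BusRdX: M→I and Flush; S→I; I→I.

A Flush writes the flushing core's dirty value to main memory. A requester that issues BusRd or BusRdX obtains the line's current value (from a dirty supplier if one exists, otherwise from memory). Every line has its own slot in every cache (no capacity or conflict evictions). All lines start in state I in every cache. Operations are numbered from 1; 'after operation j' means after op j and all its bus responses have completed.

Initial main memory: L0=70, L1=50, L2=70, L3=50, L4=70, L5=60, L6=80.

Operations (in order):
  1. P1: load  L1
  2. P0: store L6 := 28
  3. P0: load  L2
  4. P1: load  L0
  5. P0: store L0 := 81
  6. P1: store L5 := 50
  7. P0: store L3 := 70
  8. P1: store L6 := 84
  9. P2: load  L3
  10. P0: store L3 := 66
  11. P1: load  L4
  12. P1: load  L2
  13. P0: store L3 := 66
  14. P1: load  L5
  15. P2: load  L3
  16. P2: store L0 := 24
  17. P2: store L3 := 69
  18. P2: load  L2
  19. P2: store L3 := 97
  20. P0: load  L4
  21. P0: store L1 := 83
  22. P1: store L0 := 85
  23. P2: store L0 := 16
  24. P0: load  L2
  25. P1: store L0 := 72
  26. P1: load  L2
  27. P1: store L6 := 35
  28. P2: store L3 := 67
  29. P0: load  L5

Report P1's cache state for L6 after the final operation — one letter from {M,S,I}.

state = M

[1] P1: load  L1 | P0:I, P1:S(50), P2:I | bus: BusRd
[2] P0: store L6 := 28 | P0:M(28), P1:I, P2:I | bus: BusRdX
[3] P0: load  L2 | P0:S(70), P1:I, P2:I | bus: BusRd
[4] P1: load  L0 | P0:I, P1:S(70), P2:I | bus: BusRd
[5] P0: store L0 := 81 | P0:M(81), P1:I, P2:I | bus: BusRdX
[6] P1: store L5 := 50 | P0:I, P1:M(50), P2:I | bus: BusRdX
[7] P0: store L3 := 70 | P0:M(70), P1:I, P2:I | bus: BusRdX
[8] P1: store L6 := 84 | P0:I, P1:M(84), P2:I | bus: BusRdX,Flush
[9] P2: load  L3 | P0:S(70), P1:I, P2:S(70) | bus: BusRd,Flush
[10] P0: store L3 := 66 | P0:M(66), P1:I, P2:I | bus: BusRdX
[11] P1: load  L4 | P0:I, P1:S(70), P2:I | bus: BusRd
[12] P1: load  L2 | P0:S(70), P1:S(70), P2:I | bus: BusRd
[13] P0: store L3 := 66 | P0:M(66), P1:I, P2:I | bus: none
[14] P1: load  L5 | P0:I, P1:M(50), P2:I | bus: none
[15] P2: load  L3 | P0:S(66), P1:I, P2:S(66) | bus: BusRd,Flush
[16] P2: store L0 := 24 | P0:I, P1:I, P2:M(24) | bus: BusRdX,Flush
[17] P2: store L3 := 69 | P0:I, P1:I, P2:M(69) | bus: BusRdX
[18] P2: load  L2 | P0:S(70), P1:S(70), P2:S(70) | bus: BusRd
[19] P2: store L3 := 97 | P0:I, P1:I, P2:M(97) | bus: none
[20] P0: load  L4 | P0:S(70), P1:S(70), P2:I | bus: BusRd
[21] P0: store L1 := 83 | P0:M(83), P1:I, P2:I | bus: BusRdX
[22] P1: store L0 := 85 | P0:I, P1:M(85), P2:I | bus: BusRdX,Flush
[23] P2: store L0 := 16 | P0:I, P1:I, P2:M(16) | bus: BusRdX,Flush
[24] P0: load  L2 | P0:S(70), P1:S(70), P2:S(70) | bus: none
[25] P1: store L0 := 72 | P0:I, P1:M(72), P2:I | bus: BusRdX,Flush
[26] P1: load  L2 | P0:S(70), P1:S(70), P2:S(70) | bus: none
[27] P1: store L6 := 35 | P0:I, P1:M(35), P2:I | bus: none
[28] P2: store L3 := 67 | P0:I, P1:I, P2:M(67) | bus: none
[29] P0: load  L5 | P0:S(50), P1:S(50), P2:I | bus: BusRd,Flush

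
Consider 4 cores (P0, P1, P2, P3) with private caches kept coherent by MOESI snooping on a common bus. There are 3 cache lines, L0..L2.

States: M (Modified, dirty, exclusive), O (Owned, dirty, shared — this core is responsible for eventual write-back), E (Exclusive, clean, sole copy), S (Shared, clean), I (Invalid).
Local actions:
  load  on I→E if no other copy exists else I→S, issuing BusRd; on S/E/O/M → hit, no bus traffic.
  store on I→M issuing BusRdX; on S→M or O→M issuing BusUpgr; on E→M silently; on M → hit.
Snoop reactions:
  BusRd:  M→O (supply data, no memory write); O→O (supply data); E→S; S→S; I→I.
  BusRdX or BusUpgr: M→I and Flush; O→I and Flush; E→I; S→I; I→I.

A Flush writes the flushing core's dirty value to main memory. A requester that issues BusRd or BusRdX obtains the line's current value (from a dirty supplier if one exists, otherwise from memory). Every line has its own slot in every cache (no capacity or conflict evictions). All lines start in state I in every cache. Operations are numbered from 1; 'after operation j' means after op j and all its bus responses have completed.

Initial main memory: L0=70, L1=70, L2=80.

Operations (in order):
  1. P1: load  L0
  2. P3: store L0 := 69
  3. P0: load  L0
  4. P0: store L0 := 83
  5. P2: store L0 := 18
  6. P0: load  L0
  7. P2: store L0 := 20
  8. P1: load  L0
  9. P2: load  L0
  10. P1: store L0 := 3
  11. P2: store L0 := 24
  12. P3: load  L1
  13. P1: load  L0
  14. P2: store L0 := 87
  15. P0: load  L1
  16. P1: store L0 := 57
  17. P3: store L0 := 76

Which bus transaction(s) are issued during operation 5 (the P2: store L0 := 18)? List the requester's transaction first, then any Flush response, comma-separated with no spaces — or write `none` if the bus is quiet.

bus = BusRdX,Flush

  op1 P1: load  L0 → I/E/I/I on L0; bus BusRd; mem=70
  op2 P3: store L0 := 69 → I/I/I/M on L0; bus BusRdX; mem=70
  op3 P0: load  L0 → S/I/I/O on L0; bus BusRd; mem=70
  op4 P0: store L0 := 83 → M/I/I/I on L0; bus BusUpgr Flush; mem=69
  op5 P2: store L0 := 18 → I/I/M/I on L0; bus BusRdX Flush; mem=83
  op6 P0: load  L0 → S/I/O/I on L0; bus BusRd; mem=83
  op7 P2: store L0 := 20 → I/I/M/I on L0; bus BusUpgr; mem=83
  op8 P1: load  L0 → I/S/O/I on L0; bus BusRd; mem=83
  op9 P2: load  L0 → I/S/O/I on L0; bus (none); mem=83
  op10 P1: store L0 := 3 → I/M/I/I on L0; bus BusUpgr Flush; mem=20
  op11 P2: store L0 := 24 → I/I/M/I on L0; bus BusRdX Flush; mem=3
  op12 P3: load  L1 → I/I/I/E on L1; bus BusRd; mem=70
  op13 P1: load  L0 → I/S/O/I on L0; bus BusRd; mem=3
  op14 P2: store L0 := 87 → I/I/M/I on L0; bus BusUpgr; mem=3
  op15 P0: load  L1 → S/I/I/S on L1; bus BusRd; mem=70
  op16 P1: store L0 := 57 → I/M/I/I on L0; bus BusRdX Flush; mem=87
  op17 P3: store L0 := 76 → I/I/I/M on L0; bus BusRdX Flush; mem=57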